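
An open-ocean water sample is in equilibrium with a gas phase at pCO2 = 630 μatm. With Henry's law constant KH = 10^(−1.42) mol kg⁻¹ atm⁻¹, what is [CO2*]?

[CO2*] = 24.0 μmol/kg

KH = 10^(−1.42) = 3.802×10^-2 mol kg⁻¹ atm⁻¹
[CO2*] = KH · pCO2 = 3.802×10^-2 × 630×10^-6 atm = 2.40×10^-5 mol/kg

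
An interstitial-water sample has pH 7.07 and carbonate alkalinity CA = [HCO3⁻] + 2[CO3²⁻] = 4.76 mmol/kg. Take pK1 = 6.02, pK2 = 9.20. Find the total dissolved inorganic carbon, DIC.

CA = [HCO3⁻] + 2[CO3²⁻] = (α₁ + 2α₂)·DIC
At pH 7.07: [H⁺]/K1 = 10^-1.05 = 0.089125, K2/[H⁺] = 10^-2.13 = 0.0074131
α₁ = 1/(1 + 0.089125 + 0.0074131) = 1/1.0965 = 0.9120; α₂ = α₁·K2/[H⁺] = 0.006760
α₁ + 2α₂ = 0.9255
DIC = CA / (α₁ + 2α₂) = 4.76 / 0.9255 = 5.14 mmol/kg

DIC = 5.14 mmol/kg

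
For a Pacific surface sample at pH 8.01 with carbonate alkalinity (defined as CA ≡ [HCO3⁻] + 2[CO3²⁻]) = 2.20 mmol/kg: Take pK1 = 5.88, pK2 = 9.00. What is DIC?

CA = [HCO3⁻] + 2[CO3²⁻] = (α₁ + 2α₂)·DIC
At pH 8.01: [H⁺]/K1 = 10^-2.13 = 0.0074131, K2/[H⁺] = 10^-0.99 = 0.10233
α₁ = 1/(1 + 0.0074131 + 0.10233) = 1/1.1097 = 0.9011; α₂ = α₁·K2/[H⁺] = 0.09221
α₁ + 2α₂ = 1.0855
DIC = CA / (α₁ + 2α₂) = 2.20 / 1.0855 = 2.03 mmol/kg

DIC = 2.03 mmol/kg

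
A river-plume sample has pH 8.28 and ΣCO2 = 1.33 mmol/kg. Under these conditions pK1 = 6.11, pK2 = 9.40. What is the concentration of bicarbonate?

α₁ = 1 / (1 + [H⁺]/K1 + K2/[H⁺]) = 1 / (1 + 10^-2.17 + 10^-1.12)
   = 1 / (1 + 0.0067608 + 0.075858) = 1/1.0826 = 0.9237
[HCO3⁻] = α₁ × DIC = 0.9237 × 1.33 = 1.23 mmol/kg

[HCO3⁻] = 1.23 mmol/kg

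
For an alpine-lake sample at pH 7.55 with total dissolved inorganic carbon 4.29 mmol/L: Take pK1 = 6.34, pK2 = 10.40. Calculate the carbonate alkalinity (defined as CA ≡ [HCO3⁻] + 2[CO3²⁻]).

CA = 4.05 mmol/L

CA = [HCO3⁻] + 2[CO3²⁻] = (α₁ + 2α₂)·DIC
At pH 7.55: [H⁺]/K1 = 10^-1.21 = 0.061660, K2/[H⁺] = 10^-2.85 = 0.0014125
α₁ = 1/(1 + 0.061660 + 0.0014125) = 1/1.0631 = 0.9407; α₂ = α₁·K2/[H⁺] = 0.001329
α₁ + 2α₂ = 0.9433
CA = 0.9433 × 4.29 = 4.05 mmol/L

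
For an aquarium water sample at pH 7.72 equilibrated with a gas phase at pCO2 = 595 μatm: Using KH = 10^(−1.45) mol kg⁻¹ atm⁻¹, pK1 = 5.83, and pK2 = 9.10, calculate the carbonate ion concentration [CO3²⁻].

[CO2*] = KH · pCO2 = 10^(−1.45) × 595×10^-6 = 2.111×10^-5 mol/kg
α₀ = 1/(1 + K1/[H⁺] + K1K2/[H⁺]²) = 1/(1 + 10^+1.89 + 10^+0.51) = 0.01222
DIC = [CO2*]/α₀ = 2.111×10^-5 / 0.01222 = 1.728 mmol/kg
[CO3²⁻] = α₂·DIC; α₂ = 0.03953, so [CO3²⁻] = 0.03953 × 1.728 = 0.0683 mmol/kg

[CO3²⁻] = 0.0683 mmol/kg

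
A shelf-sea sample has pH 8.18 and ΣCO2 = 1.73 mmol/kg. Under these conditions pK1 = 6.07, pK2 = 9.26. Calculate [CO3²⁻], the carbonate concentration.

[CO3²⁻] = 0.132 mmol/kg

α₂ = 1 / (1 + [H⁺]/K2 + [H⁺]²/(K1K2)) = 1 / (1 + 10^+1.08 + 10^-1.03)
   = 1 / (1 + 12.023 + 0.093325) = 1/13.116 = 0.07624
[CO3²⁻] = α₂ × DIC = 0.07624 × 1.73 = 0.132 mmol/kg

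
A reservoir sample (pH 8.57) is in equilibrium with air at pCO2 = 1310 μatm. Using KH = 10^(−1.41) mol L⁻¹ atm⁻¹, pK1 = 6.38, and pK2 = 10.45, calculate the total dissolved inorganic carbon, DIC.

[CO2*] = KH · pCO2 = 10^(−1.41) × 1310×10^-6 = 5.096×10^-5 mol/L
α₀ = 1/(1 + K1/[H⁺] + K1K2/[H⁺]²) = 1/(1 + 10^+2.19 + 10^+0.31) = 0.006332
DIC = [CO2*]/α₀ = 5.096×10^-5 / 0.006332 = 8.05 mmol/L

DIC = 8.05 mmol/L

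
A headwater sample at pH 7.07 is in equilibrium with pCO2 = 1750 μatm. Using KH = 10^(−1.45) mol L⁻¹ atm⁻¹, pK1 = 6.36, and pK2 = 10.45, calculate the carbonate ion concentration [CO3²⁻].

[CO3²⁻] = 0.133 μmol/L

[CO2*] = KH · pCO2 = 10^(−1.45) × 1750×10^-6 = 6.209×10^-5 mol/L
α₀ = 1/(1 + K1/[H⁺] + K1K2/[H⁺]²) = 1/(1 + 10^+0.71 + 10^-2.67) = 0.1631
DIC = [CO2*]/α₀ = 6.209×10^-5 / 0.1631 = 0.3807 mmol/L
[CO3²⁻] = α₂·DIC; α₂ = 0.0003487, so [CO3²⁻] = 0.0003487 × 0.3807 = 0.000133 mmol/L = 0.133 μmol/L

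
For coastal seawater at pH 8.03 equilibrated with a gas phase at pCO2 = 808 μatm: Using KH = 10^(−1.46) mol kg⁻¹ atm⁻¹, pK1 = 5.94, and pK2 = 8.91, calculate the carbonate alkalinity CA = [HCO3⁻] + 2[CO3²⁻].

CA = 4.36 mmol/kg

[CO2*] = KH · pCO2 = 10^(−1.46) × 808×10^-6 = 2.802×10^-5 mol/kg
α₀ = 1/(1 + K1/[H⁺] + K1K2/[H⁺]²) = 1/(1 + 10^+2.09 + 10^+1.21) = 0.007130
DIC = [CO2*]/α₀ = 2.802×10^-5 / 0.007130 = 3.929 mmol/kg
CA = (α₁ + 2α₂)·DIC = (0.8772 + 2×0.1156) × 3.929 = 4.36 mmol/kg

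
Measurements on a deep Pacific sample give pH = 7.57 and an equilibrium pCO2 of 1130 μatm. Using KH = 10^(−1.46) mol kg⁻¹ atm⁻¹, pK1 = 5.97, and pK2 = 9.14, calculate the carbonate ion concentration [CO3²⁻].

[CO3²⁻] = 0.0420 mmol/kg

[CO2*] = KH · pCO2 = 10^(−1.46) × 1130×10^-6 = 3.918×10^-5 mol/kg
α₀ = 1/(1 + K1/[H⁺] + K1K2/[H⁺]²) = 1/(1 + 10^+1.60 + 10^+0.03) = 0.02388
DIC = [CO2*]/α₀ = 3.918×10^-5 / 0.02388 = 1.641 mmol/kg
[CO3²⁻] = α₂·DIC; α₂ = 0.02558, so [CO3²⁻] = 0.02558 × 1.641 = 0.0420 mmol/kg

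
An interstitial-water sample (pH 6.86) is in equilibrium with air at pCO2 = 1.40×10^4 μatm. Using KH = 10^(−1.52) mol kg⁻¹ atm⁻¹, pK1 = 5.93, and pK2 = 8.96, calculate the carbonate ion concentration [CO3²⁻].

[CO3²⁻] = 0.0286 mmol/kg

[CO2*] = KH · pCO2 = 10^(−1.52) × 1.40×10^4×10^-6 = 4.228×10^-4 mol/kg
α₀ = 1/(1 + K1/[H⁺] + K1K2/[H⁺]²) = 1/(1 + 10^+0.93 + 10^-1.17) = 0.1044
DIC = [CO2*]/α₀ = 4.228×10^-4 / 0.1044 = 4.050 mmol/kg
[CO3²⁻] = α₂·DIC; α₂ = 0.007058, so [CO3²⁻] = 0.007058 × 4.050 = 0.0286 mmol/kg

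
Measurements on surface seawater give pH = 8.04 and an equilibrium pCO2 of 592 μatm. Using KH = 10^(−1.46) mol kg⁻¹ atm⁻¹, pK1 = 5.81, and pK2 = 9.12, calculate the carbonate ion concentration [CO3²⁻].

[CO3²⁻] = 0.290 mmol/kg

[CO2*] = KH · pCO2 = 10^(−1.46) × 592×10^-6 = 2.053×10^-5 mol/kg
α₀ = 1/(1 + K1/[H⁺] + K1K2/[H⁺]²) = 1/(1 + 10^+2.23 + 10^+1.15) = 0.005407
DIC = [CO2*]/α₀ = 2.053×10^-5 / 0.005407 = 3.796 mmol/kg
[CO3²⁻] = α₂·DIC; α₂ = 0.07637, so [CO3²⁻] = 0.07637 × 3.796 = 0.290 mmol/kg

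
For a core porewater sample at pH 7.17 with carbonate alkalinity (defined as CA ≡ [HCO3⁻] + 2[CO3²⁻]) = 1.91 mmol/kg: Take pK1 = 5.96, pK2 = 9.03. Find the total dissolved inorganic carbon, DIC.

CA = [HCO3⁻] + 2[CO3²⁻] = (α₁ + 2α₂)·DIC
At pH 7.17: [H⁺]/K1 = 10^-1.21 = 0.061660, K2/[H⁺] = 10^-1.86 = 0.013804
α₁ = 1/(1 + 0.061660 + 0.013804) = 1/1.0755 = 0.9298; α₂ = α₁·K2/[H⁺] = 0.01284
α₁ + 2α₂ = 0.9555
DIC = CA / (α₁ + 2α₂) = 1.91 / 0.9555 = 2.00 mmol/kg

DIC = 2.00 mmol/kg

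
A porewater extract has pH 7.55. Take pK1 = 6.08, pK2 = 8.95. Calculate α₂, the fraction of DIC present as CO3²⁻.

α₂ = 0.0371

α₂ = 1 / (1 + [H⁺]/K2 + [H⁺]²/(K1K2)) = 1 / (1 + 10^+1.40 + 10^-0.07)
   = 1 / (1 + 25.119 + 0.85114) = 1/26.970 = 0.03708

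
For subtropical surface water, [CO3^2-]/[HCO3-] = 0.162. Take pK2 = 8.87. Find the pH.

pH = 8.08

From K2 = [H⁺][CO3^2-]/[HCO3-]:  pH = pK2 + log₁₀([CO3^2-]/[HCO3-])
log₁₀(0.162) = -0.790
pH = 8.87 + (-0.790) = 8.08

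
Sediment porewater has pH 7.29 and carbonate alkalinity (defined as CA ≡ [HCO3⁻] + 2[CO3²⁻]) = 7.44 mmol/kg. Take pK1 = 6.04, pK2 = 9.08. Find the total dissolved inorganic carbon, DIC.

CA = [HCO3⁻] + 2[CO3²⁻] = (α₁ + 2α₂)·DIC
At pH 7.29: [H⁺]/K1 = 10^-1.25 = 0.056234, K2/[H⁺] = 10^-1.79 = 0.016218
α₁ = 1/(1 + 0.056234 + 0.016218) = 1/1.0725 = 0.9324; α₂ = α₁·K2/[H⁺] = 0.01512
α₁ + 2α₂ = 0.9627
DIC = CA / (α₁ + 2α₂) = 7.44 / 0.9627 = 7.73 mmol/kg

DIC = 7.73 mmol/kg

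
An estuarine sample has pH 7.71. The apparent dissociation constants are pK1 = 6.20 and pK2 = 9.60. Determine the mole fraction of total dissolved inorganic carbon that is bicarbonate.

α₁ = 1 / (1 + [H⁺]/K1 + K2/[H⁺]) = 1 / (1 + 10^-1.51 + 10^-1.89)
   = 1 / (1 + 0.030903 + 0.012882) = 1/1.0438 = 0.9581

α₁ = 0.958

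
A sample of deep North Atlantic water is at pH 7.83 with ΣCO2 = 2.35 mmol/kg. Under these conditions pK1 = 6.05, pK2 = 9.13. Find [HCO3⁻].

α₁ = 1 / (1 + [H⁺]/K1 + K2/[H⁺]) = 1 / (1 + 10^-1.78 + 10^-1.30)
   = 1 / (1 + 0.016596 + 0.050119) = 1/1.0667 = 0.9375
[HCO3⁻] = α₁ × DIC = 0.9375 × 2.35 = 2.20 mmol/kg

[HCO3⁻] = 2.20 mmol/kg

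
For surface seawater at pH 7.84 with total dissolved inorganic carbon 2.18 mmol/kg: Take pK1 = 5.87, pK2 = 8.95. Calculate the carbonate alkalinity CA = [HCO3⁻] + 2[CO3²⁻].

CA = 2.31 mmol/kg

CA = [HCO3⁻] + 2[CO3²⁻] = (α₁ + 2α₂)·DIC
At pH 7.84: [H⁺]/K1 = 10^-1.97 = 0.010715, K2/[H⁺] = 10^-1.11 = 0.077625
α₁ = 1/(1 + 0.010715 + 0.077625) = 1/1.0883 = 0.9188; α₂ = α₁·K2/[H⁺] = 0.07132
α₁ + 2α₂ = 1.0615
CA = 1.0615 × 2.18 = 2.31 mmol/kg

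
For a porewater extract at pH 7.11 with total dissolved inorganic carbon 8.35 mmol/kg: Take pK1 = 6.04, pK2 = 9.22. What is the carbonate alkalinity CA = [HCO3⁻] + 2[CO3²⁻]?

CA = 7.76 mmol/kg

CA = [HCO3⁻] + 2[CO3²⁻] = (α₁ + 2α₂)·DIC
At pH 7.11: [H⁺]/K1 = 10^-1.07 = 0.085114, K2/[H⁺] = 10^-2.11 = 0.0077625
α₁ = 1/(1 + 0.085114 + 0.0077625) = 1/1.0929 = 0.9150; α₂ = α₁·K2/[H⁺] = 0.007103
α₁ + 2α₂ = 0.9292
CA = 0.9292 × 8.35 = 7.76 mmol/kg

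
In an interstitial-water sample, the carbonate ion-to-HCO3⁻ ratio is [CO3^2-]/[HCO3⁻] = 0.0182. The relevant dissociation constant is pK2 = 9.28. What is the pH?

pH = 7.54

From K2 = [H⁺][CO3^2-]/[HCO3⁻]:  pH = pK2 + log₁₀([CO3^2-]/[HCO3⁻])
log₁₀(0.0182) = -1.740
pH = 9.28 + (-1.740) = 7.54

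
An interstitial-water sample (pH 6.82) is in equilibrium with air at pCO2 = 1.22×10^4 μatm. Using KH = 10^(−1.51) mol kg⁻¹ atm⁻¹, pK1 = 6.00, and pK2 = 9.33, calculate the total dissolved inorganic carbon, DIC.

DIC = 2.88 mmol/kg

[CO2*] = KH · pCO2 = 10^(−1.51) × 1.22×10^4×10^-6 = 3.770×10^-4 mol/kg
α₀ = 1/(1 + K1/[H⁺] + K1K2/[H⁺]²) = 1/(1 + 10^+0.82 + 10^-1.69) = 0.1311
DIC = [CO2*]/α₀ = 3.770×10^-4 / 0.1311 = 2.88 mmol/kg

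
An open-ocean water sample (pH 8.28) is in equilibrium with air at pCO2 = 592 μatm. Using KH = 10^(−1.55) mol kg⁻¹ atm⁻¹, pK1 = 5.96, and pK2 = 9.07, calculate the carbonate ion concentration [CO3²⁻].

[CO2*] = KH · pCO2 = 10^(−1.55) × 592×10^-6 = 1.668×10^-5 mol/kg
α₀ = 1/(1 + K1/[H⁺] + K1K2/[H⁺]²) = 1/(1 + 10^+2.32 + 10^+1.53) = 0.004101
DIC = [CO2*]/α₀ = 1.668×10^-5 / 0.004101 = 4.068 mmol/kg
[CO3²⁻] = α₂·DIC; α₂ = 0.1390, so [CO3²⁻] = 0.1390 × 4.068 = 0.565 mmol/kg

[CO3²⁻] = 0.565 mmol/kg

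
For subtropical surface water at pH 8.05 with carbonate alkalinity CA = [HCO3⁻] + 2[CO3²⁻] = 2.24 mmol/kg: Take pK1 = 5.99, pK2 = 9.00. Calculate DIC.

DIC = 2.05 mmol/kg

CA = [HCO3⁻] + 2[CO3²⁻] = (α₁ + 2α₂)·DIC
At pH 8.05: [H⁺]/K1 = 10^-2.06 = 0.0087096, K2/[H⁺] = 10^-0.95 = 0.11220
α₁ = 1/(1 + 0.0087096 + 0.11220) = 1/1.1209 = 0.8921; α₂ = α₁·K2/[H⁺] = 0.1001
α₁ + 2α₂ = 1.0923
DIC = CA / (α₁ + 2α₂) = 2.24 / 1.0923 = 2.05 mmol/kg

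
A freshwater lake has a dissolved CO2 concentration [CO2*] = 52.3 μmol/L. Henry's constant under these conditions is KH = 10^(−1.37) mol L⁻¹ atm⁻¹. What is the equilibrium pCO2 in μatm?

pCO2 = 1230 μatm

KH = 10^(−1.37) = 4.266×10^-2 mol L⁻¹ atm⁻¹
pCO2 = [CO2*]/KH = 52.3×10^-6 / 4.266×10^-2 = 1.23×10^-3 atm = 1230 μatm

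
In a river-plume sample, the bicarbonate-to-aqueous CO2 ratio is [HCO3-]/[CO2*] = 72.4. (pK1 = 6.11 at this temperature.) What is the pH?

From K1 = [H⁺][HCO3-]/[CO2*]:  pH = pK1 + log₁₀([HCO3-]/[CO2*])
log₁₀(72.4) = +1.860
pH = 6.11 + (+1.860) = 7.97

pH = 7.97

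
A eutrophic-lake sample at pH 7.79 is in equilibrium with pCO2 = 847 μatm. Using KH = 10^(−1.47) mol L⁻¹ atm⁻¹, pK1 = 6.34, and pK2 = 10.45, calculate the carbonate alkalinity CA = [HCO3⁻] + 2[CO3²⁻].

[CO2*] = KH · pCO2 = 10^(−1.47) × 847×10^-6 = 2.870×10^-5 mol/L
α₀ = 1/(1 + K1/[H⁺] + K1K2/[H⁺]²) = 1/(1 + 10^+1.45 + 10^-1.21) = 0.03419
DIC = [CO2*]/α₀ = 2.870×10^-5 / 0.03419 = 0.8393 mmol/L
CA = (α₁ + 2α₂)·DIC = (0.9637 + 2×0.002108) × 0.8393 = 0.812 mmol/L

CA = 0.812 mmol/L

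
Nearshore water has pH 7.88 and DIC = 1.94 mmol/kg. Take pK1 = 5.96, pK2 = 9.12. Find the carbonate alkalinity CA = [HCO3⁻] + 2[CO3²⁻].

CA = 2.02 mmol/kg

CA = [HCO3⁻] + 2[CO3²⁻] = (α₁ + 2α₂)·DIC
At pH 7.88: [H⁺]/K1 = 10^-1.92 = 0.012023, K2/[H⁺] = 10^-1.24 = 0.057544
α₁ = 1/(1 + 0.012023 + 0.057544) = 1/1.0696 = 0.9350; α₂ = α₁·K2/[H⁺] = 0.05380
α₁ + 2α₂ = 1.0426
CA = 1.0426 × 1.94 = 2.02 mmol/kg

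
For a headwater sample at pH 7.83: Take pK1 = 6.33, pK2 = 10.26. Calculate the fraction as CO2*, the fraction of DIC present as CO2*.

α₀ = 0.0305

α₀ = 1 / (1 + K1/[H⁺] + K1K2/[H⁺]²) = 1 / (1 + 10^+1.50 + 10^-0.93)
   = 1 / (1 + 31.623 + 0.11749) = 1/32.740 = 0.03054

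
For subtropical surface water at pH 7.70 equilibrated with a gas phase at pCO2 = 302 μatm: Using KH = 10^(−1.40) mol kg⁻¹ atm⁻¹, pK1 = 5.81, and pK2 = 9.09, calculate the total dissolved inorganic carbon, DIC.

[CO2*] = KH · pCO2 = 10^(−1.40) × 302×10^-6 = 1.202×10^-5 mol/kg
α₀ = 1/(1 + K1/[H⁺] + K1K2/[H⁺]²) = 1/(1 + 10^+1.89 + 10^+0.50) = 0.01223
DIC = [CO2*]/α₀ = 1.202×10^-5 / 0.01223 = 0.983 mmol/kg

DIC = 0.983 mmol/kg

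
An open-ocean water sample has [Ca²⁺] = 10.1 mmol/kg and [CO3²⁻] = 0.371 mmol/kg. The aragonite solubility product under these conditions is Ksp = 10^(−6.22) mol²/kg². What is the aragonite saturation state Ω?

Ksp = 10^(−6.22) = 6.026×10^-7
Ω = [Ca²⁺][CO3²⁻]/Ksp = (10.1×10^-3)(0.371×10^-3) / 6.026×10^-7 = 6.22

Ω = 6.22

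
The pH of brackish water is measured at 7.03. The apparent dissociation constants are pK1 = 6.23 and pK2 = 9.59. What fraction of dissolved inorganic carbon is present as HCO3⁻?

α₁ = 0.861

α₁ = 1 / (1 + [H⁺]/K1 + K2/[H⁺]) = 1 / (1 + 10^-0.80 + 10^-2.56)
   = 1 / (1 + 0.15849 + 0.0027542) = 1/1.1612 = 0.8611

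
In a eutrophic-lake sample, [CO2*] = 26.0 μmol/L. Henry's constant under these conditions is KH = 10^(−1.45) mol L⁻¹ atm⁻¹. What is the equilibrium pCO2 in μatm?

KH = 10^(−1.45) = 3.548×10^-2 mol L⁻¹ atm⁻¹
pCO2 = [CO2*]/KH = 26.0×10^-6 / 3.548×10^-2 = 7.33×10^-4 atm = 733 μatm

pCO2 = 733 μatm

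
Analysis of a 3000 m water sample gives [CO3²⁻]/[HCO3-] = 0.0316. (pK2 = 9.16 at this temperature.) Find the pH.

From K2 = [H⁺][CO3²⁻]/[HCO3-]:  pH = pK2 + log₁₀([CO3²⁻]/[HCO3-])
log₁₀(0.0316) = -1.500
pH = 9.16 + (-1.500) = 7.66

pH = 7.66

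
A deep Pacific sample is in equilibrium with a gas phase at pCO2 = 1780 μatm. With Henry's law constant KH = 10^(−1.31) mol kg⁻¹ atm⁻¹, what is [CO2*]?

[CO2*] = 87.2 μmol/kg

KH = 10^(−1.31) = 4.898×10^-2 mol kg⁻¹ atm⁻¹
[CO2*] = KH · pCO2 = 4.898×10^-2 × 1780×10^-6 atm = 8.72×10^-5 mol/kg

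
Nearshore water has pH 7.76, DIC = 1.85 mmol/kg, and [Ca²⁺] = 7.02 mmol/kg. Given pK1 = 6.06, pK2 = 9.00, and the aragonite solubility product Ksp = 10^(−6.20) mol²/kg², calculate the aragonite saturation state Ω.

α₂ = 1 / (1 + [H⁺]/K2 + [H⁺]²/(K1K2)) = 1 / (1 + 10^+1.24 + 10^-0.46)
   = 1 / (1 + 17.378 + 0.34674) = 1/18.725 = 0.05341
[CO3²⁻] = α₂ × DIC = 0.05341 × 1.85 = 0.09880 mmol/kg
Ksp = 10^(−6.20) = 6.310×10^-7
Ω = [Ca²⁺][CO3²⁻]/Ksp = (7.02×10^-3)(9.880×10^-5) / 6.310×10^-7 = 1.10

Ω = 1.10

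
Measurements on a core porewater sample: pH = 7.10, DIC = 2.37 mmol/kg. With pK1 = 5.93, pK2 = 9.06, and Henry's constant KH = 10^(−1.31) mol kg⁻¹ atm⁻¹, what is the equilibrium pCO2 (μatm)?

α₀ = 1 / (1 + K1/[H⁺] + K1K2/[H⁺]²) = 1 / (1 + 10^+1.17 + 10^-0.79)
   = 1 / (1 + 14.791 + 0.16218) = 1/15.953 = 0.06268
[CO2*] = α₀ × DIC = 0.06268 × 2.37 = 0.1486 mmol/kg
pCO2 = [CO2*]/KH = 1.486×10^-4 / 4.898×10^-2 = 3030 μatm

pCO2 = 3030 μatm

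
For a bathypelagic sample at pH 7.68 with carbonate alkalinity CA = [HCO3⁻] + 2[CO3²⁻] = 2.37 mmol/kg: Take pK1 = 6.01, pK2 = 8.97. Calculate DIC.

DIC = 2.31 mmol/kg

CA = [HCO3⁻] + 2[CO3²⁻] = (α₁ + 2α₂)·DIC
At pH 7.68: [H⁺]/K1 = 10^-1.67 = 0.021380, K2/[H⁺] = 10^-1.29 = 0.051286
α₁ = 1/(1 + 0.021380 + 0.051286) = 1/1.0727 = 0.9323; α₂ = α₁·K2/[H⁺] = 0.04781
α₁ + 2α₂ = 1.0279
DIC = CA / (α₁ + 2α₂) = 2.37 / 1.0279 = 2.31 mmol/kg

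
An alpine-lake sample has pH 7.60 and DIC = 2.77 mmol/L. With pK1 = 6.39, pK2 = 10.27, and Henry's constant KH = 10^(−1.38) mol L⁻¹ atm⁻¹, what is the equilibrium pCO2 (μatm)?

α₀ = 1 / (1 + K1/[H⁺] + K1K2/[H⁺]²) = 1 / (1 + 10^+1.21 + 10^-1.46)
   = 1 / (1 + 16.218 + 0.034674) = 1/17.253 = 0.05796
[CO2*] = α₀ × DIC = 0.05796 × 2.77 = 0.1606 mmol/L
pCO2 = [CO2*]/KH = 1.606×10^-4 / 4.169×10^-2 = 3850 μatm

pCO2 = 3850 μatm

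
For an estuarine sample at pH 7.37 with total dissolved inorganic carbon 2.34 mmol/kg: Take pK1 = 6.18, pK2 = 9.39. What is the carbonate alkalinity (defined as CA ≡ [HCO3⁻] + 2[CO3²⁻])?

CA = 2.22 mmol/kg

CA = [HCO3⁻] + 2[CO3²⁻] = (α₁ + 2α₂)·DIC
At pH 7.37: [H⁺]/K1 = 10^-1.19 = 0.064565, K2/[H⁺] = 10^-2.02 = 0.0095499
α₁ = 1/(1 + 0.064565 + 0.0095499) = 1/1.0741 = 0.9310; α₂ = α₁·K2/[H⁺] = 0.008891
α₁ + 2α₂ = 0.9488
CA = 0.9488 × 2.34 = 2.22 mmol/kg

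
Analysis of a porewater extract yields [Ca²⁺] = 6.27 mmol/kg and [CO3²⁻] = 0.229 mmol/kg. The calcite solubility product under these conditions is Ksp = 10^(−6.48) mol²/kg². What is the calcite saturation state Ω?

Ω = 4.34

Ksp = 10^(−6.48) = 3.311×10^-7
Ω = [Ca²⁺][CO3²⁻]/Ksp = (6.27×10^-3)(0.229×10^-3) / 3.311×10^-7 = 4.34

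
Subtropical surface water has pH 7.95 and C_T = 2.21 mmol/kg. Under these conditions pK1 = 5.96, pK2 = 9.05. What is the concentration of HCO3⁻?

α₁ = 1 / (1 + [H⁺]/K1 + K2/[H⁺]) = 1 / (1 + 10^-1.99 + 10^-1.10)
   = 1 / (1 + 0.010233 + 0.079433) = 1/1.0897 = 0.9177
[HCO3⁻] = α₁ × DIC = 0.9177 × 2.21 = 2.03 mmol/kg

[HCO3⁻] = 2.03 mmol/kg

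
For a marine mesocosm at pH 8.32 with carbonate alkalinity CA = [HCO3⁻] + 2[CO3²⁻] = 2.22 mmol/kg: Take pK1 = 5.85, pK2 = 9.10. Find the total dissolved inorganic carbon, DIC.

CA = [HCO3⁻] + 2[CO3²⁻] = (α₁ + 2α₂)·DIC
At pH 8.32: [H⁺]/K1 = 10^-2.47 = 0.0033884, K2/[H⁺] = 10^-0.78 = 0.16596
α₁ = 1/(1 + 0.0033884 + 0.16596) = 1/1.1693 = 0.8552; α₂ = α₁·K2/[H⁺] = 0.1419
α₁ + 2α₂ = 1.1390
DIC = CA / (α₁ + 2α₂) = 2.22 / 1.1390 = 1.95 mmol/kg

DIC = 1.95 mmol/kg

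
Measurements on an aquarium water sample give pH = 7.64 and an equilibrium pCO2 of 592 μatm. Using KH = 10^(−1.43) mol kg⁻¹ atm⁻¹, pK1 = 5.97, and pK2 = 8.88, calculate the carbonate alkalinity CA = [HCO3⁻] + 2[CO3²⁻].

[CO2*] = KH · pCO2 = 10^(−1.43) × 592×10^-6 = 2.199×10^-5 mol/kg
α₀ = 1/(1 + K1/[H⁺] + K1K2/[H⁺]²) = 1/(1 + 10^+1.67 + 10^+0.43) = 0.01982
DIC = [CO2*]/α₀ = 2.199×10^-5 / 0.01982 = 1.110 mmol/kg
CA = (α₁ + 2α₂)·DIC = (0.9268 + 2×0.05333) × 1.110 = 1.15 mmol/kg

CA = 1.15 mmol/kg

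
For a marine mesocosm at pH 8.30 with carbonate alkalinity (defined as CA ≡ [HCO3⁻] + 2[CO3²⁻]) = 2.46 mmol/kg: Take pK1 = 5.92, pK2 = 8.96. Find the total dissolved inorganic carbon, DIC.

DIC = 2.09 mmol/kg

CA = [HCO3⁻] + 2[CO3²⁻] = (α₁ + 2α₂)·DIC
At pH 8.30: [H⁺]/K1 = 10^-2.38 = 0.0041687, K2/[H⁺] = 10^-0.66 = 0.21878
α₁ = 1/(1 + 0.0041687 + 0.21878) = 1/1.2229 = 0.8177; α₂ = α₁·K2/[H⁺] = 0.1789
α₁ + 2α₂ = 1.1755
DIC = CA / (α₁ + 2α₂) = 2.46 / 1.1755 = 2.09 mmol/kg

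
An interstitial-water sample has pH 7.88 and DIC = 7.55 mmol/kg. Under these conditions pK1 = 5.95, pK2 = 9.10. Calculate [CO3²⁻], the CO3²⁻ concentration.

α₂ = 1 / (1 + [H⁺]/K2 + [H⁺]²/(K1K2)) = 1 / (1 + 10^+1.22 + 10^-0.71)
   = 1 / (1 + 16.596 + 0.19498) = 1/17.791 = 0.05621
[CO3²⁻] = α₂ × DIC = 0.05621 × 7.55 = 0.424 mmol/kg

[CO3²⁻] = 0.424 mmol/kg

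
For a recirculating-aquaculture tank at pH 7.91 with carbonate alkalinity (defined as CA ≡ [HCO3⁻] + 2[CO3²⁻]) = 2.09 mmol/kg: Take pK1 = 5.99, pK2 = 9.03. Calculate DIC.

DIC = 1.97 mmol/kg

CA = [HCO3⁻] + 2[CO3²⁻] = (α₁ + 2α₂)·DIC
At pH 7.91: [H⁺]/K1 = 10^-1.92 = 0.012023, K2/[H⁺] = 10^-1.12 = 0.075858
α₁ = 1/(1 + 0.012023 + 0.075858) = 1/1.0879 = 0.9192; α₂ = α₁·K2/[H⁺] = 0.06973
α₁ + 2α₂ = 1.0587
DIC = CA / (α₁ + 2α₂) = 2.09 / 1.0587 = 1.97 mmol/kg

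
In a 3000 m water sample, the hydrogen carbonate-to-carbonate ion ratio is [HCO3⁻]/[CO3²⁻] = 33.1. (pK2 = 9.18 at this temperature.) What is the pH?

pH = 7.66

From K2 = [H⁺][CO3²⁻]/[HCO3⁻]:  pH = pK2 − log₁₀([HCO3⁻]/[CO3²⁻])
log₁₀(33.1) = +1.520
pH = 9.18 − (+1.520) = 7.66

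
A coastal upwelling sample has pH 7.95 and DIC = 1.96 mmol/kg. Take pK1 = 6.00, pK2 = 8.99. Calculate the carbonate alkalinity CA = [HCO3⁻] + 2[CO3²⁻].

CA = [HCO3⁻] + 2[CO3²⁻] = (α₁ + 2α₂)·DIC
At pH 7.95: [H⁺]/K1 = 10^-1.95 = 0.011220, K2/[H⁺] = 10^-1.04 = 0.091201
α₁ = 1/(1 + 0.011220 + 0.091201) = 1/1.1024 = 0.9071; α₂ = α₁·K2/[H⁺] = 0.08273
α₁ + 2α₂ = 1.0726
CA = 1.0726 × 1.96 = 2.10 mmol/kg

CA = 2.10 mmol/kg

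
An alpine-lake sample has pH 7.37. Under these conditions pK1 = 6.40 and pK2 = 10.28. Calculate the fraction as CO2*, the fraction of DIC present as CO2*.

α₀ = 0.0967

α₀ = 1 / (1 + K1/[H⁺] + K1K2/[H⁺]²) = 1 / (1 + 10^+0.97 + 10^-1.94)
   = 1 / (1 + 9.3325 + 0.011482) = 1/10.344 = 0.09667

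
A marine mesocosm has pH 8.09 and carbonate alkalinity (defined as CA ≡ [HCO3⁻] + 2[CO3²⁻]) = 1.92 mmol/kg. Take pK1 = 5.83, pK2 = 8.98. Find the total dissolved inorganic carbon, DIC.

CA = [HCO3⁻] + 2[CO3²⁻] = (α₁ + 2α₂)·DIC
At pH 8.09: [H⁺]/K1 = 10^-2.26 = 0.0054954, K2/[H⁺] = 10^-0.89 = 0.12882
α₁ = 1/(1 + 0.0054954 + 0.12882) = 1/1.1343 = 0.8816; α₂ = α₁·K2/[H⁺] = 0.1136
α₁ + 2α₂ = 1.1087
DIC = CA / (α₁ + 2α₂) = 1.92 / 1.1087 = 1.73 mmol/kg

DIC = 1.73 mmol/kg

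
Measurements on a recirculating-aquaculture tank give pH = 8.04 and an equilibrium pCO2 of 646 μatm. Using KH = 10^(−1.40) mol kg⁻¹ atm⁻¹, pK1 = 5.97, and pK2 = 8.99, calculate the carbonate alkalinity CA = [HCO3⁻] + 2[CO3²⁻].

[CO2*] = KH · pCO2 = 10^(−1.40) × 646×10^-6 = 2.572×10^-5 mol/kg
α₀ = 1/(1 + K1/[H⁺] + K1K2/[H⁺]²) = 1/(1 + 10^+2.07 + 10^+1.12) = 0.007595
DIC = [CO2*]/α₀ = 2.572×10^-5 / 0.007595 = 3.386 mmol/kg
CA = (α₁ + 2α₂)·DIC = (0.8923 + 2×0.1001) × 3.386 = 3.70 mmol/kg

CA = 3.70 mmol/kg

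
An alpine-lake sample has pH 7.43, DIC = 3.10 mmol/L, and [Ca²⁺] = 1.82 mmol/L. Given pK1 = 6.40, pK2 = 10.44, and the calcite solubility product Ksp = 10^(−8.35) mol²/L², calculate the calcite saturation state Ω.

α₂ = 1 / (1 + [H⁺]/K2 + [H⁺]²/(K1K2)) = 1 / (1 + 10^+3.01 + 10^+1.98)
   = 1 / (1 + 1023.3 + 95.499) = 1/1119.8 = 0.0008930
[CO3²⁻] = α₂ × DIC = 0.0008930 × 3.10 = 0.002768 mmol/L = 2.768 μmol/L
Ksp = 10^(−8.35) = 4.467×10^-9
Ω = [Ca²⁺][CO3²⁻]/Ksp = (1.82×10^-3)(2.768×10^-6) / 4.467×10^-9 = 1.13

Ω = 1.13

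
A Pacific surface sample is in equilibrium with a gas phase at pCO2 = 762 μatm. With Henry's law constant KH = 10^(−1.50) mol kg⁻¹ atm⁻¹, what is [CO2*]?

KH = 10^(−1.50) = 3.162×10^-2 mol kg⁻¹ atm⁻¹
[CO2*] = KH · pCO2 = 3.162×10^-2 × 762×10^-6 atm = 2.41×10^-5 mol/kg

[CO2*] = 24.1 μmol/kg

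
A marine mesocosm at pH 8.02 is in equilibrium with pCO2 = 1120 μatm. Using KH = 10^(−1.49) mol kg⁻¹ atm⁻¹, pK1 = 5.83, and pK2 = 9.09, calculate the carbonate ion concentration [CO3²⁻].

[CO2*] = KH · pCO2 = 10^(−1.49) × 1120×10^-6 = 3.624×10^-5 mol/kg
α₀ = 1/(1 + K1/[H⁺] + K1K2/[H⁺]²) = 1/(1 + 10^+2.19 + 10^+1.12) = 0.005915
DIC = [CO2*]/α₀ = 3.624×10^-5 / 0.005915 = 6.127 mmol/kg
[CO3²⁻] = α₂·DIC; α₂ = 0.07797, so [CO3²⁻] = 0.07797 × 6.127 = 0.478 mmol/kg

[CO3²⁻] = 0.478 mmol/kg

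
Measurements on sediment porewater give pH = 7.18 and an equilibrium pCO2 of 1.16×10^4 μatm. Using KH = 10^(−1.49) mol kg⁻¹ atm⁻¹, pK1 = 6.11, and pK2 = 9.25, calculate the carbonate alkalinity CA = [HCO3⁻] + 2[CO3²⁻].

[CO2*] = KH · pCO2 = 10^(−1.49) × 1.16×10^4×10^-6 = 3.754×10^-4 mol/kg
α₀ = 1/(1 + K1/[H⁺] + K1K2/[H⁺]²) = 1/(1 + 10^+1.07 + 10^-1.00) = 0.07783
DIC = [CO2*]/α₀ = 3.754×10^-4 / 0.07783 = 4.823 mmol/kg
CA = (α₁ + 2α₂)·DIC = (0.9144 + 2×0.007783) × 4.823 = 4.49 mmol/kg

CA = 4.49 mmol/kg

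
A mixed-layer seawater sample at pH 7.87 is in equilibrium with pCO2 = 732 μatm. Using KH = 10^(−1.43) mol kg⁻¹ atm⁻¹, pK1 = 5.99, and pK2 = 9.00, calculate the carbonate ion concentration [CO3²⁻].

[CO2*] = KH · pCO2 = 10^(−1.43) × 732×10^-6 = 2.720×10^-5 mol/kg
α₀ = 1/(1 + K1/[H⁺] + K1K2/[H⁺]²) = 1/(1 + 10^+1.88 + 10^+0.75) = 0.01212
DIC = [CO2*]/α₀ = 2.720×10^-5 / 0.01212 = 2.243 mmol/kg
[CO3²⁻] = α₂·DIC; α₂ = 0.06818, so [CO3²⁻] = 0.06818 × 2.243 = 0.153 mmol/kg

[CO3²⁻] = 0.153 mmol/kg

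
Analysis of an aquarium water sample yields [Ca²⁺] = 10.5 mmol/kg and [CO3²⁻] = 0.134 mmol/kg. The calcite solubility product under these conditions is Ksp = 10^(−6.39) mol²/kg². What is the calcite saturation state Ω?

Ω = 3.45

Ksp = 10^(−6.39) = 4.074×10^-7
Ω = [Ca²⁺][CO3²⁻]/Ksp = (10.5×10^-3)(0.134×10^-3) / 4.074×10^-7 = 3.45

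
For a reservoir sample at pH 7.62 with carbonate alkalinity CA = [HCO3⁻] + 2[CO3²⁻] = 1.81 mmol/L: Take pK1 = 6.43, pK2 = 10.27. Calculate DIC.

CA = [HCO3⁻] + 2[CO3²⁻] = (α₁ + 2α₂)·DIC
At pH 7.62: [H⁺]/K1 = 10^-1.19 = 0.064565, K2/[H⁺] = 10^-2.65 = 0.0022387
α₁ = 1/(1 + 0.064565 + 0.0022387) = 1/1.0668 = 0.9374; α₂ = α₁·K2/[H⁺] = 0.002099
α₁ + 2α₂ = 0.9416
DIC = CA / (α₁ + 2α₂) = 1.81 / 0.9416 = 1.92 mmol/L

DIC = 1.92 mmol/L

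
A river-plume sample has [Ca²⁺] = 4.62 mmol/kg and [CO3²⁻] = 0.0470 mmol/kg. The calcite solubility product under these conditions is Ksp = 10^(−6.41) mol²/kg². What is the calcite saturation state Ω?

Ksp = 10^(−6.41) = 3.890×10^-7
Ω = [Ca²⁺][CO3²⁻]/Ksp = (4.62×10^-3)(0.0470×10^-3) / 3.890×10^-7 = 0.558

Ω = 0.558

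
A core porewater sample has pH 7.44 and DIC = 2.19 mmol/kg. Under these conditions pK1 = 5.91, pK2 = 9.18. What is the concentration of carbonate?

[CO3²⁻] = 0.0380 mmol/kg

α₂ = 1 / (1 + [H⁺]/K2 + [H⁺]²/(K1K2)) = 1 / (1 + 10^+1.74 + 10^+0.21)
   = 1 / (1 + 54.954 + 1.6218) = 1/57.576 = 0.01737
[CO3²⁻] = α₂ × DIC = 0.01737 × 2.19 = 0.0380 mmol/kg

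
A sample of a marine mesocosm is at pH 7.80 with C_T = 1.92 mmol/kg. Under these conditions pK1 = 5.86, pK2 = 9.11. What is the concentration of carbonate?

[CO3²⁻] = 0.0887 mmol/kg

α₂ = 1 / (1 + [H⁺]/K2 + [H⁺]²/(K1K2)) = 1 / (1 + 10^+1.31 + 10^-0.63)
   = 1 / (1 + 20.417 + 0.23442) = 1/21.652 = 0.04619
[CO3²⁻] = α₂ × DIC = 0.04619 × 1.92 = 0.0887 mmol/kg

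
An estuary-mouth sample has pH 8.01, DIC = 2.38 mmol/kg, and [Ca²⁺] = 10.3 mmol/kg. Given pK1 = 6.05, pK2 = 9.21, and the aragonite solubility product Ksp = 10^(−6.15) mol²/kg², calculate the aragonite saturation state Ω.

α₂ = 1 / (1 + [H⁺]/K2 + [H⁺]²/(K1K2)) = 1 / (1 + 10^+1.20 + 10^-0.76)
   = 1 / (1 + 15.849 + 0.17378) = 1/17.023 = 0.05875
[CO3²⁻] = α₂ × DIC = 0.05875 × 2.38 = 0.1398 mmol/kg
Ksp = 10^(−6.15) = 7.079×10^-7
Ω = [Ca²⁺][CO3²⁻]/Ksp = (10.3×10^-3)(1.398×10^-4) / 7.079×10^-7 = 2.03

Ω = 2.03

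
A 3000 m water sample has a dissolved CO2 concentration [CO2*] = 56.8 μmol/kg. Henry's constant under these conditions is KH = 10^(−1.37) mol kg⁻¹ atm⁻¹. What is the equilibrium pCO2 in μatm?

pCO2 = 1330 μatm

KH = 10^(−1.37) = 4.266×10^-2 mol kg⁻¹ atm⁻¹
pCO2 = [CO2*]/KH = 56.8×10^-6 / 4.266×10^-2 = 1.33×10^-3 atm = 1330 μatm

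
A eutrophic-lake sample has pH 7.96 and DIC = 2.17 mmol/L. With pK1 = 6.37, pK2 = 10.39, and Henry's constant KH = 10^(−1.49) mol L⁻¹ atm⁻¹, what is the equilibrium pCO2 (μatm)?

α₀ = 1 / (1 + K1/[H⁺] + K1K2/[H⁺]²) = 1 / (1 + 10^+1.59 + 10^-0.84)
   = 1 / (1 + 38.905 + 0.14454) = 1/40.049 = 0.02497
[CO2*] = α₀ × DIC = 0.02497 × 2.17 = 0.05418 mmol/L
pCO2 = [CO2*]/KH = 5.418×10^-5 / 3.236×10^-2 = 1670 μatm

pCO2 = 1670 μatm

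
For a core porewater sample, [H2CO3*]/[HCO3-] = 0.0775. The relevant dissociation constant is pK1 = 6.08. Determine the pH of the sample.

From K1 = [H⁺][HCO3-]/[H2CO3*]:  pH = pK1 − log₁₀([H2CO3*]/[HCO3-])
log₁₀(0.0775) = -1.111
pH = 6.08 − (-1.111) = 7.19

pH = 7.19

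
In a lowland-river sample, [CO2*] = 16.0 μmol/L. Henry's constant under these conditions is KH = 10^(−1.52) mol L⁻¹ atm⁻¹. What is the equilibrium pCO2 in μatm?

KH = 10^(−1.52) = 3.020×10^-2 mol L⁻¹ atm⁻¹
pCO2 = [CO2*]/KH = 16.0×10^-6 / 3.020×10^-2 = 5.30×10^-4 atm = 530 μatm

pCO2 = 530 μatm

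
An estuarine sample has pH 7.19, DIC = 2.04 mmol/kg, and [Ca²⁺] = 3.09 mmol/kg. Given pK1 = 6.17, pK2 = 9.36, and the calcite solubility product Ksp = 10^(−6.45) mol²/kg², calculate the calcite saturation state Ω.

α₂ = 1 / (1 + [H⁺]/K2 + [H⁺]²/(K1K2)) = 1 / (1 + 10^+2.17 + 10^+1.15)
   = 1 / (1 + 147.91 + 14.125) = 1/163.04 = 0.006134
[CO3²⁻] = α₂ × DIC = 0.006134 × 2.04 = 0.01251 mmol/kg = 12.51 μmol/kg
Ksp = 10^(−6.45) = 3.548×10^-7
Ω = [Ca²⁺][CO3²⁻]/Ksp = (3.09×10^-3)(1.251×10^-5) / 3.548×10^-7 = 0.109

Ω = 0.109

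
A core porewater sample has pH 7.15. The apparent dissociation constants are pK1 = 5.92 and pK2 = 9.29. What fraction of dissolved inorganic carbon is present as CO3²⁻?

α₂ = 0.00680

α₂ = 1 / (1 + [H⁺]/K2 + [H⁺]²/(K1K2)) = 1 / (1 + 10^+2.14 + 10^+0.91)
   = 1 / (1 + 138.04 + 8.1283) = 1/147.17 = 0.006795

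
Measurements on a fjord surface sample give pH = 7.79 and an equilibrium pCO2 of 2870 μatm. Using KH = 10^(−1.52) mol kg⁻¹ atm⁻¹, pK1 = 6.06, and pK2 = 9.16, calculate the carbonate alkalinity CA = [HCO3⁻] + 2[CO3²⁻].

CA = 5.05 mmol/kg

[CO2*] = KH · pCO2 = 10^(−1.52) × 2870×10^-6 = 8.667×10^-5 mol/kg
α₀ = 1/(1 + K1/[H⁺] + K1K2/[H⁺]²) = 1/(1 + 10^+1.73 + 10^+0.36) = 0.01755
DIC = [CO2*]/α₀ = 8.667×10^-5 / 0.01755 = 4.940 mmol/kg
CA = (α₁ + 2α₂)·DIC = (0.9423 + 2×0.04019) × 4.940 = 5.05 mmol/kg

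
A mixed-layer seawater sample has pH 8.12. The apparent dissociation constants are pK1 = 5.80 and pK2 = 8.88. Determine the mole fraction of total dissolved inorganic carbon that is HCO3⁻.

α₁ = 1 / (1 + [H⁺]/K1 + K2/[H⁺]) = 1 / (1 + 10^-2.32 + 10^-0.76)
   = 1 / (1 + 0.0047863 + 0.17378) = 1/1.1786 = 0.8485

α₁ = 0.848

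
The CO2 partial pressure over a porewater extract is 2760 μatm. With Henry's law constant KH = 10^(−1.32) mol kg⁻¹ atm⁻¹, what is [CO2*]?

KH = 10^(−1.32) = 4.786×10^-2 mol kg⁻¹ atm⁻¹
[CO2*] = KH · pCO2 = 4.786×10^-2 × 2760×10^-6 atm = 1.32×10^-4 mol/kg

[CO2*] = 132 μmol/kg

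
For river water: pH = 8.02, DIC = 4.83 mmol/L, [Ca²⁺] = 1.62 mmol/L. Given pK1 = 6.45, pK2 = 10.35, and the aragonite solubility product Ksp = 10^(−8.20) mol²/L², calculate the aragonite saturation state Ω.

Ω = 5.62

α₂ = 1 / (1 + [H⁺]/K2 + [H⁺]²/(K1K2)) = 1 / (1 + 10^+2.33 + 10^+0.76)
   = 1 / (1 + 213.80 + 5.7544) = 1/220.55 = 0.004534
[CO3²⁻] = α₂ × DIC = 0.004534 × 4.83 = 0.02190 mmol/L
Ksp = 10^(−8.20) = 6.310×10^-9
Ω = [Ca²⁺][CO3²⁻]/Ksp = (1.62×10^-3)(2.190×10^-5) / 6.310×10^-9 = 5.62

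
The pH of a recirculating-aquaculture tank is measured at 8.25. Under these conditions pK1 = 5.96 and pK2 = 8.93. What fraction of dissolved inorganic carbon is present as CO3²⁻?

α₂ = 1 / (1 + [H⁺]/K2 + [H⁺]²/(K1K2)) = 1 / (1 + 10^+0.68 + 10^-1.61)
   = 1 / (1 + 4.7863 + 0.024547) = 1/5.8108 = 0.1721

α₂ = 0.172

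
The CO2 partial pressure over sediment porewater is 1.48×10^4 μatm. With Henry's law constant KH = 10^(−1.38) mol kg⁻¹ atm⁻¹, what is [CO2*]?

[CO2*] = 617 μmol/kg

KH = 10^(−1.38) = 4.169×10^-2 mol kg⁻¹ atm⁻¹
[CO2*] = KH · pCO2 = 4.169×10^-2 × 1.48×10^4×10^-6 atm = 6.17×10^-4 mol/kg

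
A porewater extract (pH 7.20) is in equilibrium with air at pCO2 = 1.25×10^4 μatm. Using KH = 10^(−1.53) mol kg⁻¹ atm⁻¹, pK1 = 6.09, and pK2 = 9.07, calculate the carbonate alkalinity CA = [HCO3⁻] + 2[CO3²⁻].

CA = 4.88 mmol/kg

[CO2*] = KH · pCO2 = 10^(−1.53) × 1.25×10^4×10^-6 = 3.689×10^-4 mol/kg
α₀ = 1/(1 + K1/[H⁺] + K1K2/[H⁺]²) = 1/(1 + 10^+1.11 + 10^-0.76) = 0.07114
DIC = [CO2*]/α₀ = 3.689×10^-4 / 0.07114 = 5.185 mmol/kg
CA = (α₁ + 2α₂)·DIC = (0.9165 + 2×0.01236) × 5.185 = 4.88 mmol/kg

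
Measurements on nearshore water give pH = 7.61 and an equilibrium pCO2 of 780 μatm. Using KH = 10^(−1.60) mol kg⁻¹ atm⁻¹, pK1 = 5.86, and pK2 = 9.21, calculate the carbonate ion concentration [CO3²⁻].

[CO3²⁻] = 0.0277 mmol/kg

[CO2*] = KH · pCO2 = 10^(−1.60) × 780×10^-6 = 1.959×10^-5 mol/kg
α₀ = 1/(1 + K1/[H⁺] + K1K2/[H⁺]²) = 1/(1 + 10^+1.75 + 10^+0.15) = 0.01705
DIC = [CO2*]/α₀ = 1.959×10^-5 / 0.01705 = 1.149 mmol/kg
[CO3²⁻] = α₂·DIC; α₂ = 0.02409, so [CO3²⁻] = 0.02409 × 1.149 = 0.0277 mmol/kg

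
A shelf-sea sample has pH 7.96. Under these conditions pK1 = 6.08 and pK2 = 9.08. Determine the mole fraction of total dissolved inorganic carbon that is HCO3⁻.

α₁ = 0.918

α₁ = 1 / (1 + [H⁺]/K1 + K2/[H⁺]) = 1 / (1 + 10^-1.88 + 10^-1.12)
   = 1 / (1 + 0.013183 + 0.075858) = 1/1.0890 = 0.9182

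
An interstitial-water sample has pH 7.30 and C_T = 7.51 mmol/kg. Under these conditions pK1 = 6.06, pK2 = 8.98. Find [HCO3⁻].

α₁ = 1 / (1 + [H⁺]/K1 + K2/[H⁺]) = 1 / (1 + 10^-1.24 + 10^-1.68)
   = 1 / (1 + 0.057544 + 0.020893) = 1/1.0784 = 0.9273
[HCO3⁻] = α₁ × DIC = 0.9273 × 7.51 = 6.96 mmol/kg

[HCO3⁻] = 6.96 mmol/kg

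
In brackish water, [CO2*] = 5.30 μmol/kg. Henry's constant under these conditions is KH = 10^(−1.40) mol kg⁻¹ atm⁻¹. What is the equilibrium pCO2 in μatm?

pCO2 = 133 μatm

KH = 10^(−1.40) = 3.981×10^-2 mol kg⁻¹ atm⁻¹
pCO2 = [CO2*]/KH = 5.30×10^-6 / 3.981×10^-2 = 1.33×10^-4 atm = 133 μatm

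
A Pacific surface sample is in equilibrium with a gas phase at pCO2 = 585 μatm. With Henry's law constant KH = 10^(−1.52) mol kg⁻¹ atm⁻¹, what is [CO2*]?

[CO2*] = 17.7 μmol/kg

KH = 10^(−1.52) = 3.020×10^-2 mol kg⁻¹ atm⁻¹
[CO2*] = KH · pCO2 = 3.020×10^-2 × 585×10^-6 atm = 1.77×10^-5 mol/kg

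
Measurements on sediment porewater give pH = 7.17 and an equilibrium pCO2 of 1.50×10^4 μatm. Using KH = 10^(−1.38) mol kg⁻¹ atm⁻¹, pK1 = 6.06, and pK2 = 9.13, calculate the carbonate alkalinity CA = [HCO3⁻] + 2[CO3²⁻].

[CO2*] = KH · pCO2 = 10^(−1.38) × 1.50×10^4×10^-6 = 6.253×10^-4 mol/kg
α₀ = 1/(1 + K1/[H⁺] + K1K2/[H⁺]²) = 1/(1 + 10^+1.11 + 10^-0.85) = 0.07131
DIC = [CO2*]/α₀ = 6.253×10^-4 / 0.07131 = 8.769 mmol/kg
CA = (α₁ + 2α₂)·DIC = (0.9186 + 2×0.01007) × 8.769 = 8.23 mmol/kg

CA = 8.23 mmol/kg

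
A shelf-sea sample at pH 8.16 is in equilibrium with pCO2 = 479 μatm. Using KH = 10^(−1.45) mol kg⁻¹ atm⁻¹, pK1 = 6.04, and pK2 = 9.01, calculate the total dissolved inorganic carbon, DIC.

DIC = 2.57 mmol/kg

[CO2*] = KH · pCO2 = 10^(−1.45) × 479×10^-6 = 1.700×10^-5 mol/kg
α₀ = 1/(1 + K1/[H⁺] + K1K2/[H⁺]²) = 1/(1 + 10^+2.12 + 10^+1.27) = 0.006603
DIC = [CO2*]/α₀ = 1.700×10^-5 / 0.006603 = 2.57 mmol/kg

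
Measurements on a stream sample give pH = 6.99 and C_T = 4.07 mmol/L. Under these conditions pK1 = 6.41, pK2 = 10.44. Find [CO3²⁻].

α₂ = 1 / (1 + [H⁺]/K2 + [H⁺]²/(K1K2)) = 1 / (1 + 10^+3.45 + 10^+2.87)
   = 1 / (1 + 2818.4 + 741.31) = 1/3560.7 = 0.0002808
[CO3²⁻] = α₂ × DIC = 0.0002808 × 4.07 = 0.00114 mmol/L = 1.14 μmol/L

[CO3²⁻] = 1.14 μmol/L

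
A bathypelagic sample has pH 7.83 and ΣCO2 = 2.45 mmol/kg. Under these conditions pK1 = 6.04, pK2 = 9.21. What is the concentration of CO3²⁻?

α₂ = 1 / (1 + [H⁺]/K2 + [H⁺]²/(K1K2)) = 1 / (1 + 10^+1.38 + 10^-0.41)
   = 1 / (1 + 23.988 + 0.38905) = 1/25.377 = 0.03941
[CO3²⁻] = α₂ × DIC = 0.03941 × 2.45 = 0.0965 mmol/kg

[CO3²⁻] = 0.0965 mmol/kg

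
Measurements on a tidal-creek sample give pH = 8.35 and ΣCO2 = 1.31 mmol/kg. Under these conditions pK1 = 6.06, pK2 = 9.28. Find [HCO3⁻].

[HCO3⁻] = 1.17 mmol/kg

α₁ = 1 / (1 + [H⁺]/K1 + K2/[H⁺]) = 1 / (1 + 10^-2.29 + 10^-0.93)
   = 1 / (1 + 0.0051286 + 0.11749) = 1/1.1226 = 0.8908
[HCO3⁻] = α₁ × DIC = 0.8908 × 1.31 = 1.17 mmol/kg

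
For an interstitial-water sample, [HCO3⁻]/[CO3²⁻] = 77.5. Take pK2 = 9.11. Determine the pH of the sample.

pH = 7.22

From K2 = [H⁺][CO3²⁻]/[HCO3⁻]:  pH = pK2 − log₁₀([HCO3⁻]/[CO3²⁻])
log₁₀(77.5) = +1.889
pH = 9.11 − (+1.889) = 7.22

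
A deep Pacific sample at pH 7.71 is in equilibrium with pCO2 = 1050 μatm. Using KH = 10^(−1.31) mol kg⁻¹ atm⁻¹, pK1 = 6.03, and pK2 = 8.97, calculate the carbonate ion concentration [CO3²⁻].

[CO2*] = KH · pCO2 = 10^(−1.31) × 1050×10^-6 = 5.143×10^-5 mol/kg
α₀ = 1/(1 + K1/[H⁺] + K1K2/[H⁺]²) = 1/(1 + 10^+1.68 + 10^+0.42) = 0.01942
DIC = [CO2*]/α₀ = 5.143×10^-5 / 0.01942 = 2.648 mmol/kg
[CO3²⁻] = α₂·DIC; α₂ = 0.05108, so [CO3²⁻] = 0.05108 × 2.648 = 0.135 mmol/kg

[CO3²⁻] = 0.135 mmol/kg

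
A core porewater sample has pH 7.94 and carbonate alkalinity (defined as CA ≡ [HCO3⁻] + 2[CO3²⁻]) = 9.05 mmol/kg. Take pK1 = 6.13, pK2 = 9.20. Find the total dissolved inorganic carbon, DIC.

CA = [HCO3⁻] + 2[CO3²⁻] = (α₁ + 2α₂)·DIC
At pH 7.94: [H⁺]/K1 = 10^-1.81 = 0.015488, K2/[H⁺] = 10^-1.26 = 0.054954
α₁ = 1/(1 + 0.015488 + 0.054954) = 1/1.0704 = 0.9342; α₂ = α₁·K2/[H⁺] = 0.05134
α₁ + 2α₂ = 1.0369
DIC = CA / (α₁ + 2α₂) = 9.05 / 1.0369 = 8.73 mmol/kg

DIC = 8.73 mmol/kg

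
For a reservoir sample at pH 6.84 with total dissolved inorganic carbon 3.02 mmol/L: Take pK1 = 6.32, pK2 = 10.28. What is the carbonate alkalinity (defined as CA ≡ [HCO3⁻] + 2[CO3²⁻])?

CA = [HCO3⁻] + 2[CO3²⁻] = (α₁ + 2α₂)·DIC
At pH 6.84: [H⁺]/K1 = 10^-0.52 = 0.30200, K2/[H⁺] = 10^-3.44 = 0.00036308
α₁ = 1/(1 + 0.30200 + 0.00036308) = 1/1.3024 = 0.7678; α₂ = α₁·K2/[H⁺] = 0.0002788
α₁ + 2α₂ = 0.7684
CA = 0.7684 × 3.02 = 2.32 mmol/L

CA = 2.32 mmol/L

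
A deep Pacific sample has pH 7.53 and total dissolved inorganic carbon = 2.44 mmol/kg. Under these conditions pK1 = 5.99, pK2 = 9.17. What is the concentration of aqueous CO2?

[CO2*] = 0.0669 mmol/kg

α₀ = 1 / (1 + K1/[H⁺] + K1K2/[H⁺]²) = 1 / (1 + 10^+1.54 + 10^-0.10)
   = 1 / (1 + 34.674 + 0.79433) = 1/36.468 = 0.02742
[CO2*] = α₀ × DIC = 0.02742 × 2.44 = 0.0669 mmol/kg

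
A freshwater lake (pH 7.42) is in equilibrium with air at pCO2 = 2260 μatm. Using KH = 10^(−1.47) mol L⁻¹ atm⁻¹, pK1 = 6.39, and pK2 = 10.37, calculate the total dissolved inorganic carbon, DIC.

DIC = 0.898 mmol/L

[CO2*] = KH · pCO2 = 10^(−1.47) × 2260×10^-6 = 7.658×10^-5 mol/L
α₀ = 1/(1 + K1/[H⁺] + K1K2/[H⁺]²) = 1/(1 + 10^+1.03 + 10^-1.92) = 0.08527
DIC = [CO2*]/α₀ = 7.658×10^-5 / 0.08527 = 0.898 mmol/L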